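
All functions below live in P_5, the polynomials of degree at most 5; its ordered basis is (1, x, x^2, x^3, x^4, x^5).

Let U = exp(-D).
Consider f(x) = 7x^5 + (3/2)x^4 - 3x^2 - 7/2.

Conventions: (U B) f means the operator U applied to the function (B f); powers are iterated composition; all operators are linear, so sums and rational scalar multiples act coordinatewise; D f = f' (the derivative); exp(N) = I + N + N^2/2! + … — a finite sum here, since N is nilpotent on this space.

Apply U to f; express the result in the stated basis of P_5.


g(x) = 7x^5 - (67/2)x^4 + 64x^3 - 64x^2 + 35x - 12

order-1 term: -35x^4 - 6x^3 + 6x
order-2 term: 70x^3 + 9x^2 - 3
order-3 term: -70x^2 - 6x
order-4 term: 35x + 3/2
order-5 term: -7
the series for exp(-D) f terminates at order 5
exp(-D) f = 7x^5 - (67/2)x^4 + 64x^3 - 64x^2 + 35x - 12


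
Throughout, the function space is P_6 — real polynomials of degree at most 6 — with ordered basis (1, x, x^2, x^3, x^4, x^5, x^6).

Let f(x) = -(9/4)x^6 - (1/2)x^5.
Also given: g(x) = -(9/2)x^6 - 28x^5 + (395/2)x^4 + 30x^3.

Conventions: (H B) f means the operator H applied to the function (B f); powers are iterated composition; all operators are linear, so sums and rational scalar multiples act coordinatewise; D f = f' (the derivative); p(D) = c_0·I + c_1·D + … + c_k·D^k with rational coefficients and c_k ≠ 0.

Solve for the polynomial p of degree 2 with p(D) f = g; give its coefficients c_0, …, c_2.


D^0 f = -(9/4)x^6 - (1/2)x^5
D^1 f = -(27/2)x^5 - (5/2)x^4
D^2 f = -(135/2)x^4 - 10x^3
matching coefficients of g against c_0 f + c_1 Df + … from the top degree down determines the c_i
solution: c_0 = 2, c_1 = 2, c_2 = -3

p(D) = 2·I + 2·D − 3·D^2, i.e. c_0 = 2, c_1 = 2, c_2 = -3


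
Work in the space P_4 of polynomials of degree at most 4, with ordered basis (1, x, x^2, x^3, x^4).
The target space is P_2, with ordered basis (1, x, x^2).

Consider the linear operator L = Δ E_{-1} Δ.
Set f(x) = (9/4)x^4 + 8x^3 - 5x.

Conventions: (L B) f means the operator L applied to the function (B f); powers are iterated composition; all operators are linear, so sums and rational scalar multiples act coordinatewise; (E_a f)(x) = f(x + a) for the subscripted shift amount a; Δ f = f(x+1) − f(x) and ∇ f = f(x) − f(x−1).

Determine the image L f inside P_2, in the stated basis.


Δ f = 9x^3 + (75/2)x^2 + 33x + 21/4
E_{-1} Δ f = 9x^3 + (21/2)x^2 - 15x + 3/4
Δ E_{-1} Δ f = 27x^2 + 48x + 9/2

the image equals g(x) = 27x^2 + 48x + 9/2


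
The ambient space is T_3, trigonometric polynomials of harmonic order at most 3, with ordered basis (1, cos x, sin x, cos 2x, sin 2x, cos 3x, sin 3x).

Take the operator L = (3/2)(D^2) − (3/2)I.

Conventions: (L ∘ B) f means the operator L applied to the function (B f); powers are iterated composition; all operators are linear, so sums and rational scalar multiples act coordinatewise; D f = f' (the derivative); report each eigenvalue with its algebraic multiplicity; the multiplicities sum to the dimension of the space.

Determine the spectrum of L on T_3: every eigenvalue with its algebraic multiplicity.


image of 1: -3/2
image of cos x: -3cos x
image of sin x: -3sin x
image of cos 2x: -(15/2)cos 2x
image of sin 2x: -(15/2)sin 2x
image of cos 3x: -15cos 3x
image of sin 3x: -15sin 3x
the matrix is diagonal; its diagonal is (-3/2, -3, -3, -15/2, -15/2, -15, -15)
for a triangular matrix the eigenvalues are the diagonal entries, with algebraic multiplicity their repetition count

λ = -15 (multiplicity 2), λ = -15/2 (multiplicity 2), λ = -3 (multiplicity 2), λ = -3/2 (multiplicity 1)


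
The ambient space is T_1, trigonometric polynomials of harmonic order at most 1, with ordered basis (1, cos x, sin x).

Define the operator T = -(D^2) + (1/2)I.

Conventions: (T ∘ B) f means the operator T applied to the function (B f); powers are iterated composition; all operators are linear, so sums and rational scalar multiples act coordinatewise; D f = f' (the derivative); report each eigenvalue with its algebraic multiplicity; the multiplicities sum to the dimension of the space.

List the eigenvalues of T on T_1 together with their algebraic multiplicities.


λ = 1/2 (multiplicity 1), λ = 3/2 (multiplicity 2)

image of 1: 1/2
image of cos x: (3/2)cos x
image of sin x: (3/2)sin x
the matrix is diagonal; its diagonal is (1/2, 3/2, 3/2)
for a triangular matrix the eigenvalues are the diagonal entries, with algebraic multiplicity their repetition count


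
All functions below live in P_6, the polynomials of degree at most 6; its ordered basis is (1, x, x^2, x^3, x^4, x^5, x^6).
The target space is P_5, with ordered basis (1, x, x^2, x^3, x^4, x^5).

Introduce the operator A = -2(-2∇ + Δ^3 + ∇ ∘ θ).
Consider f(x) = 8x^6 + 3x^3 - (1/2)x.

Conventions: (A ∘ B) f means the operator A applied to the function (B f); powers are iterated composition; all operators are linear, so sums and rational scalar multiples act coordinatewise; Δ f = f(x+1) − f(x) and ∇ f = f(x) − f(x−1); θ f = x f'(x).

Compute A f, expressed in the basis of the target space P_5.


∇ f = 48x^5 - 120x^4 + 160x^3 - 111x^2 + 39x - 11/2
(-2∇) f = -96x^5 + 240x^4 - 320x^3 + 222x^2 - 78x + 11
Δ f = 48x^5 + 120x^4 + 160x^3 + 129x^2 + 57x + 21/2
Δ Δ f = 240x^4 + 960x^3 + 1680x^2 + 1458x + 514
Δ Δ Δ f = 960x^3 + 4320x^2 + 7200x + 4338
θ f = 48x^6 + 9x^3 - (1/2)x
∇ θ f = 288x^5 - 720x^4 + 960x^3 - 693x^2 + 261x - 79/2
(-2∇ + Δ^3 + ∇ ∘ θ) f = 192x^5 - 480x^4 + 1600x^3 + 3849x^2 + 7383x + 8619/2
(-2(-2∇ + Δ^3 + ∇ ∘ θ)) f = -384x^5 + 960x^4 - 3200x^3 - 7698x^2 - 14766x - 8619

the image equals g(x) = -384x^5 + 960x^4 - 3200x^3 - 7698x^2 - 14766x - 8619


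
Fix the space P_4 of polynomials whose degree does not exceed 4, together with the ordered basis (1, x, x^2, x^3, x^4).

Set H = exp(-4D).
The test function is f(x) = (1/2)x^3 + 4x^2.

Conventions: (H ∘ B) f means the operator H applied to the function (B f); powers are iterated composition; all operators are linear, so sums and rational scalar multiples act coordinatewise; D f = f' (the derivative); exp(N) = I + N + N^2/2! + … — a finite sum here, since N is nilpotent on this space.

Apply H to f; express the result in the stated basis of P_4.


the image equals g(x) = (1/2)x^3 - 2x^2 - 8x + 32

order-1 term: -6x^2 - 32x
order-2 term: 24x + 64
order-3 term: -32
the series for exp(-4D) f terminates at order 3
exp(-4D) f = (1/2)x^3 - 2x^2 - 8x + 32


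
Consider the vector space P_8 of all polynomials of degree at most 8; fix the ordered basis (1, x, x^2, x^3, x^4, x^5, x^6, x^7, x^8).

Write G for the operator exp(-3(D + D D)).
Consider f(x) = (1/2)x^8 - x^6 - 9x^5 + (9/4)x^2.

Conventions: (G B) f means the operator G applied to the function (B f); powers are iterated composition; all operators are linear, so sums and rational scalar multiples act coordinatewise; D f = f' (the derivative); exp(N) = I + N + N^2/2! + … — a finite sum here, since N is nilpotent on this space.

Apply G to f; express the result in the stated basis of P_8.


the image equals g(x) = (1/2)x^8 - 12x^7 + 41x^6 + 765x^5 - 4635x^4 - 7614x^3 + (266013/4)x^2 - (29673/2)x - 378243/4

order-1 term: -12x^7 - 84x^6 + 18x^5 + 225x^4 + 540x^3 - (27/2)x - 27/2
order-2 term: 126x^6 + 1512x^5 + 3645x^4 - 1890x^3 - 6480x^2 - 4860x + 81/4
order-3 term: -756x^5 - 11340x^4 - 44820x^3 - 38070x^2 + 24300x + 17820
order-4 term: 2835x^4 + 45360x^3 + 202905x^2 + 258795x + 38880
order-5 term: -6804x^3 - 102060x^2 - 406782x - 398763
order-6 term: 10206x^2 + 122472x + 305451
order-7 term: -8748x - 61236
order-8 term: 6561/2
the series for exp(-3(D + D D)) f terminates at order 8
exp(-3(D + D D)) f = (1/2)x^8 - 12x^7 + 41x^6 + 765x^5 - 4635x^4 - 7614x^3 + (266013/4)x^2 - (29673/2)x - 378243/4


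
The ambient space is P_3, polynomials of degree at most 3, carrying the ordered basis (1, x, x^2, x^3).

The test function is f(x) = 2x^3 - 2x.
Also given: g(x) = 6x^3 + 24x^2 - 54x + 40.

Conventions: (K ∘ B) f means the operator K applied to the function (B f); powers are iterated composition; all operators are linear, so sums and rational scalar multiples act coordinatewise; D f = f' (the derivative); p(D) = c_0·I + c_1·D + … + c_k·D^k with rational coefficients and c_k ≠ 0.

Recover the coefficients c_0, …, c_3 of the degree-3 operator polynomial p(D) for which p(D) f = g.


D^0 f = 2x^3 - 2x
D^1 f = 6x^2 - 2
D^2 f = 12x
D^3 f = 12
matching coefficients of g against c_0 f + c_1 Df + … from the top degree down determines the c_i
solution: c_0 = 3, c_1 = 4, c_2 = -4, c_3 = 4

p(D) = 3·I + 4·D − 4·D^2 + 4·D^3, i.e. c_0 = 3, c_1 = 4, c_2 = -4, c_3 = 4


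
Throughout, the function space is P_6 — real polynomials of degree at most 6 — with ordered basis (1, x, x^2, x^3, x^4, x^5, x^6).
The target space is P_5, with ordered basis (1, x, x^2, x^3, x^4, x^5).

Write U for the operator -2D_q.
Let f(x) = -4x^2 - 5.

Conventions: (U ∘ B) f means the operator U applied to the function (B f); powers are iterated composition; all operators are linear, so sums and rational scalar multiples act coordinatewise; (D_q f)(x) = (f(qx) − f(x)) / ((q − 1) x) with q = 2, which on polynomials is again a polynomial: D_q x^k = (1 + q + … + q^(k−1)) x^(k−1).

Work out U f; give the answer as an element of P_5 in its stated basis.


D_q f = -12x
(-2D_q) f = 24x

the result is g(x) = 24x


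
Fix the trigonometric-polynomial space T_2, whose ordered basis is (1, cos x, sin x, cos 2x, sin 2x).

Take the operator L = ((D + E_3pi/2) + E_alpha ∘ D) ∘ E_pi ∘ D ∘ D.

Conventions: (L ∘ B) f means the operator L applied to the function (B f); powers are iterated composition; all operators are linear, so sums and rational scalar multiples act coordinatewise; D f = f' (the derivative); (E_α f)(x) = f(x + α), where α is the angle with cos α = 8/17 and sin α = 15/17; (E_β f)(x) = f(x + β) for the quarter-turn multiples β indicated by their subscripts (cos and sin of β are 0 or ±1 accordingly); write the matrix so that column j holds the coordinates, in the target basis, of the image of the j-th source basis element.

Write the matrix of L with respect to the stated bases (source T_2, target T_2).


image of 1: 0
image of cos x: -(15/17)cos x - (8/17)sin x
image of sin x: (8/17)cos x - (15/17)sin x
image of cos 2x: (3076/289)cos 2x + (1024/289)sin 2x
image of sin 2x: -(1024/289)cos 2x + (3076/289)sin 2x
each image's coordinates form column j of the matrix

the matrix is [[0, 0, 0, 0, 0]; [0, -15/17, 8/17, 0, 0]; [0, -8/17, -15/17, 0, 0]; [0, 0, 0, 3076/289, -1024/289]; [0, 0, 0, 1024/289, 3076/289]] (rows listed top to bottom)


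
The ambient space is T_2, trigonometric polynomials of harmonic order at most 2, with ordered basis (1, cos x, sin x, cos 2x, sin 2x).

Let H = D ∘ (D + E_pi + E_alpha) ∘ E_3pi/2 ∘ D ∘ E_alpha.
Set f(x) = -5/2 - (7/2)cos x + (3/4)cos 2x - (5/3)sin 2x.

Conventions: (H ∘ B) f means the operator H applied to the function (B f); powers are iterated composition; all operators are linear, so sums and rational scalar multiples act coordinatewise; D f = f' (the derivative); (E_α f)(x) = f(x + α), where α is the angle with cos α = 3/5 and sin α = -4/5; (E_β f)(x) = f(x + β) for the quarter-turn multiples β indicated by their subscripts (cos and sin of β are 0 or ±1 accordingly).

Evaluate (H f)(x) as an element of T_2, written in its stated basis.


E_alpha f = -5/2 - (21/10)cos x - (14/5)sin x + (139/100)cos 2x + (89/75)sin 2x
D E_alpha f = -(14/5)cos x + (21/10)sin x + (178/75)cos 2x - (139/50)sin 2x
E_3pi/2 D E_alpha f = -(21/10)cos x - (14/5)sin x - (178/75)cos 2x + (139/50)sin 2x
D (E_3pi/2 ∘ D ∘ E_alpha) f = -(14/5)cos x + (21/10)sin x + (139/25)cos 2x + (356/75)sin 2x
E_pi (E_3pi/2 ∘ D ∘ E_alpha) f = (21/10)cos x + (14/5)sin x - (178/75)cos 2x + (139/50)sin 2x
E_alpha (E_3pi/2 ∘ D ∘ E_alpha) f = (49/50)cos x - (84/25)sin x - (3758/1875)cos 2x - (3821/1250)sin 2x
(D + E_pi + E_alpha) (E_3pi/2 ∘ D ∘ E_alpha) f = (7/25)cos x + (77/50)sin x + (739/625)cos 2x + (8381/1875)sin 2x
D ((D + E_pi + E_alpha) ∘ E_3pi/2 ∘ D ∘ E_alpha) f = (77/50)cos x - (7/25)sin x + (16762/1875)cos 2x - (1478/625)sin 2x

the result is g(x) = (77/50)cos x - (7/25)sin x + (16762/1875)cos 2x - (1478/625)sin 2x


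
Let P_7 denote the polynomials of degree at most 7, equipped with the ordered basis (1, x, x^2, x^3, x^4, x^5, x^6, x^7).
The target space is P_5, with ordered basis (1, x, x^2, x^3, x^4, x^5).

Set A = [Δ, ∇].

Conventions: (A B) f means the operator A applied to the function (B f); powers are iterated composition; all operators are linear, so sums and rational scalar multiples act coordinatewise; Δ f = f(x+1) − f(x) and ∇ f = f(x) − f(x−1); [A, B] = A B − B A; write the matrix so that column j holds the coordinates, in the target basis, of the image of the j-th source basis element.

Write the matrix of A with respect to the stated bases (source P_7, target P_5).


the matrix is [[0, 0, 0, 0, 0, 0, 0, 0]; [0, 0, 0, 0, 0, 0, 0, 0]; [0, 0, 0, 0, 0, 0, 0, 0]; [0, 0, 0, 0, 0, 0, 0, 0]; [0, 0, 0, 0, 0, 0, 0, 0]; [0, 0, 0, 0, 0, 0, 0, 0]] (rows listed top to bottom)

image of 1: 0
image of x: 0
image of x^2: 0
image of x^3: 0
image of x^4: 0
image of x^5: 0
image of x^6: 0
image of x^7: 0
each image's coordinates form column j of the matrix


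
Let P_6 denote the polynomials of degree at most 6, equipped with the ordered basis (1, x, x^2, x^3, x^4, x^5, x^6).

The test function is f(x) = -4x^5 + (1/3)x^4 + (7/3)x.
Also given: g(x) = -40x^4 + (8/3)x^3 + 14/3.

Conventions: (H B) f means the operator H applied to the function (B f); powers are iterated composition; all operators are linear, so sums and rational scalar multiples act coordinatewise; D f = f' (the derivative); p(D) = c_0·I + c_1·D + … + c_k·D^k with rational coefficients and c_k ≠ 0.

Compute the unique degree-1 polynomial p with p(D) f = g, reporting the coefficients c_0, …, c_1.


D^0 f = -4x^5 + (1/3)x^4 + (7/3)x
D^1 f = -20x^4 + (4/3)x^3 + 7/3
matching coefficients of g against c_0 f + c_1 Df + … from the top degree down determines the c_i
solution: c_0 = 0, c_1 = 2

p(D) = 2·D, i.e. c_0 = 0, c_1 = 2


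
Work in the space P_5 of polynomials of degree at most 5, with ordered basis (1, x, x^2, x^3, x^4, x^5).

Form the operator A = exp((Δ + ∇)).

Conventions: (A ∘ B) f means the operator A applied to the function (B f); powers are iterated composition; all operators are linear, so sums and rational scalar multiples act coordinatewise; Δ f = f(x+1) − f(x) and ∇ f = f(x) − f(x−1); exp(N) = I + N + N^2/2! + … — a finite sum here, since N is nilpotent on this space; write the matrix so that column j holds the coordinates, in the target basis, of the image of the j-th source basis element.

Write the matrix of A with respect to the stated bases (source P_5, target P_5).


image of 1: 1
image of x: x + 2
image of x^2: x^2 + 4x + 4
image of x^3: x^3 + 6x^2 + 12x + 10
image of x^4: x^4 + 8x^3 + 24x^2 + 40x + 32
image of x^5: x^5 + 10x^4 + 40x^3 + 100x^2 + 160x + 114
each image's coordinates form column j of the matrix

the matrix is [[1, 2, 4, 10, 32, 114]; [0, 1, 4, 12, 40, 160]; [0, 0, 1, 6, 24, 100]; [0, 0, 0, 1, 8, 40]; [0, 0, 0, 0, 1, 10]; [0, 0, 0, 0, 0, 1]] (rows listed top to bottom)


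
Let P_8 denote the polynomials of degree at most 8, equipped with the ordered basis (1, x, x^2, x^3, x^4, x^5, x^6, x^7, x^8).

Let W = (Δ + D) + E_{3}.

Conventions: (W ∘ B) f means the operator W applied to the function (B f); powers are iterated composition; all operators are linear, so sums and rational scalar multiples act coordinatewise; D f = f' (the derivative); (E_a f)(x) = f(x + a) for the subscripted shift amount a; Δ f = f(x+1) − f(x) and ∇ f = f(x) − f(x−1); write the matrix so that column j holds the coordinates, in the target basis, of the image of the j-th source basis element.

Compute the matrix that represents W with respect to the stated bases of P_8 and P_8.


image of 1: 1
image of x: x + 5
image of x^2: x^2 + 10x + 10
image of x^3: x^3 + 15x^2 + 30x + 28
image of x^4: x^4 + 20x^3 + 60x^2 + 112x + 82
image of x^5: x^5 + 25x^4 + 100x^3 + 280x^2 + 410x + 244
image of x^6: x^6 + 30x^5 + 150x^4 + 560x^3 + 1230x^2 + 1464x + 730
image of x^7: x^7 + 35x^6 + 210x^5 + 980x^4 + 2870x^3 + 5124x^2 + 5110x + 2188
image of x^8: x^8 + 40x^7 + 280x^6 + 1568x^5 + 5740x^4 + 13664x^3 + 20440x^2 + 17504x + 6562
each image's coordinates form column j of the matrix

the matrix is [[1, 5, 10, 28, 82, 244, 730, 2188, 6562]; [0, 1, 10, 30, 112, 410, 1464, 5110, 17504]; [0, 0, 1, 15, 60, 280, 1230, 5124, 20440]; [0, 0, 0, 1, 20, 100, 560, 2870, 13664]; [0, 0, 0, 0, 1, 25, 150, 980, 5740]; [0, 0, 0, 0, 0, 1, 30, 210, 1568]; [0, 0, 0, 0, 0, 0, 1, 35, 280]; [0, 0, 0, 0, 0, 0, 0, 1, 40]; [0, 0, 0, 0, 0, 0, 0, 0, 1]] (rows listed top to bottom)


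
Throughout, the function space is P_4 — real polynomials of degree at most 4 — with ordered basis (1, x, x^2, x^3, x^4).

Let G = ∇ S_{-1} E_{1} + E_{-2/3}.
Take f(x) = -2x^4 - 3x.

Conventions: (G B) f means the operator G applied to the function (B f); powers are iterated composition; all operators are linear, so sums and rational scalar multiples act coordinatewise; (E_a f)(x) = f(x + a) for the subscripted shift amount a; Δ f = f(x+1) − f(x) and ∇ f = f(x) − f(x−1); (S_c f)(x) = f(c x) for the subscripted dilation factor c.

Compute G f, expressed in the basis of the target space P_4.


E_{1} f = -2x^4 - 8x^3 - 12x^2 - 11x - 5
S_{-1} E_{1} f = -2x^4 + 8x^3 - 12x^2 + 11x - 5
∇ S_{-1} E_{1} f = -8x^3 + 36x^2 - 56x + 33
E_{-2/3} f = -2x^4 + (16/3)x^3 - (16/3)x^2 - (17/27)x + 130/81
(∇ S_{-1} E_{1} + E_{-2/3}) f = -2x^4 - (8/3)x^3 + (92/3)x^2 - (1529/27)x + 2803/81

g(x) = -2x^4 - (8/3)x^3 + (92/3)x^2 - (1529/27)x + 2803/81


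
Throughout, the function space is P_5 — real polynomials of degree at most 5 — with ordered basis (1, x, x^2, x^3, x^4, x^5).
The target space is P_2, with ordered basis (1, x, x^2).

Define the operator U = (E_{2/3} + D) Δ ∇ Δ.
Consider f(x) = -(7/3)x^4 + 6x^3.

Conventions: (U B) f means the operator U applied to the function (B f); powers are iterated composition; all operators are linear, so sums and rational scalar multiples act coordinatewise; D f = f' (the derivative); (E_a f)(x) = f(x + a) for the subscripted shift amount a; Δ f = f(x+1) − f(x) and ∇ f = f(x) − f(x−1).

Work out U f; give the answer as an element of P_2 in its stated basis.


the result is g(x) = -56x - 256/3

Δ f = -(28/3)x^3 + 4x^2 + (26/3)x + 11/3
∇ Δ f = -28x^2 + 36x - 14/3
Δ (∇ Δ) f = -56x + 8
E_{2/3} Δ (∇ Δ) f = -56x - 88/3
D Δ (∇ Δ) f = -56
(E_{2/3} + D) Δ (∇ Δ) f = -56x - 256/3


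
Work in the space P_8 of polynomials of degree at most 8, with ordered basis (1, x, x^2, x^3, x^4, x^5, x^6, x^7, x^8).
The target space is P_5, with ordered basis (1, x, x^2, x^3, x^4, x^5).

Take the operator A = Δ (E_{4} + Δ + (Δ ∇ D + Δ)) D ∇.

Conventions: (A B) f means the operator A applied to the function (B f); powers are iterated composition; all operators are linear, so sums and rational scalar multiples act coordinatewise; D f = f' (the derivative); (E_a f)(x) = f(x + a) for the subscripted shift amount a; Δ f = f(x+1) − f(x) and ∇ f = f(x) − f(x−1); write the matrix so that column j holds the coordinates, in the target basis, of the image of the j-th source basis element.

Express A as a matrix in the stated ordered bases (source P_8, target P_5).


image of 1: 0
image of x: 0
image of x^2: 0
image of x^3: 6
image of x^4: 24x + 144
image of x^5: 60x^2 + 720x + 1090
image of x^6: 120x^3 + 2160x^2 + 6540x + 9000
image of x^7: 210x^4 + 5040x^3 + 22890x^2 + 63000x + 57974
image of x^8: 336x^5 + 10080x^4 + 61040x^3 + 252000x^2 + 463792x + 389088
each image's coordinates form column j of the matrix

the matrix is [[0, 0, 0, 6, 144, 1090, 9000, 57974, 389088]; [0, 0, 0, 0, 24, 720, 6540, 63000, 463792]; [0, 0, 0, 0, 0, 60, 2160, 22890, 252000]; [0, 0, 0, 0, 0, 0, 120, 5040, 61040]; [0, 0, 0, 0, 0, 0, 0, 210, 10080]; [0, 0, 0, 0, 0, 0, 0, 0, 336]] (rows listed top to bottom)


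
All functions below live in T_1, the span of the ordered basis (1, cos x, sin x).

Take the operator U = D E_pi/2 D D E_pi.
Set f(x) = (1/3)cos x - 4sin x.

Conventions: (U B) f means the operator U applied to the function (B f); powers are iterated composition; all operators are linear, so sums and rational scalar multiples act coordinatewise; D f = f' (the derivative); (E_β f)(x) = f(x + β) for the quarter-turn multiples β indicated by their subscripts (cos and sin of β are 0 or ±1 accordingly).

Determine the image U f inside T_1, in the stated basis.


E_pi f = -(1/3)cos x + 4sin x
D E_pi f = 4cos x + (1/3)sin x
D D E_pi f = (1/3)cos x - 4sin x
E_pi/2 D D E_pi f = -4cos x - (1/3)sin x
D (E_pi/2 D D) E_pi f = -(1/3)cos x + 4sin x

the image equals g(x) = -(1/3)cos x + 4sin x


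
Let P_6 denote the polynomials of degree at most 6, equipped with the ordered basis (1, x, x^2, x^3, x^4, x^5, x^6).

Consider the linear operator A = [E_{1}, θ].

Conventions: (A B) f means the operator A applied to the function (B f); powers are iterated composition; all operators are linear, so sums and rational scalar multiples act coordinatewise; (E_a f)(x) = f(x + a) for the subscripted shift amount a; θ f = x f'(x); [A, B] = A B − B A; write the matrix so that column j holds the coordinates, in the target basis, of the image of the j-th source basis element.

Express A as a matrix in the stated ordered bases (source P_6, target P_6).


image of 1: 0
image of x: 1
image of x^2: 2x + 2
image of x^3: 3x^2 + 6x + 3
image of x^4: 4x^3 + 12x^2 + 12x + 4
image of x^5: 5x^4 + 20x^3 + 30x^2 + 20x + 5
image of x^6: 6x^5 + 30x^4 + 60x^3 + 60x^2 + 30x + 6
each image's coordinates form column j of the matrix

the matrix is [[0, 1, 2, 3, 4, 5, 6]; [0, 0, 2, 6, 12, 20, 30]; [0, 0, 0, 3, 12, 30, 60]; [0, 0, 0, 0, 4, 20, 60]; [0, 0, 0, 0, 0, 5, 30]; [0, 0, 0, 0, 0, 0, 6]; [0, 0, 0, 0, 0, 0, 0]] (rows listed top to bottom)


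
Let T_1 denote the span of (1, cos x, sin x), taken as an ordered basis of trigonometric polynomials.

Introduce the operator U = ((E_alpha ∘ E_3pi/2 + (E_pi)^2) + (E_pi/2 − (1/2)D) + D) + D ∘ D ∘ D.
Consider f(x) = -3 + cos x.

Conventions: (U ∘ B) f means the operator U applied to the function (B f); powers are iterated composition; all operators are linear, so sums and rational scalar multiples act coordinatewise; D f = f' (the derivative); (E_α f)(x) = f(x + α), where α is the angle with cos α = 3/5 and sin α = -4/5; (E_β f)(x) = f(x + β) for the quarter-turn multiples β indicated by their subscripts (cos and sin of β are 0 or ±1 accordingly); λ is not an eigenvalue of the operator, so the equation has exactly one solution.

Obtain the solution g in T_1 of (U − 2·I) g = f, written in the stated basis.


write g with unknown coordinates in the stated basis and equate coefficients in (U − 2·I) g = f
solving from the highest basis element down gives g = -3 - (36/65)cos x - (2/65)sin x
check: U g = -9 - (7/65)cos x - (4/65)sin x
so U g − 2·g = -3 + cos x = f ✓

g(x) = -3 - (36/65)cos x - (2/65)sin x


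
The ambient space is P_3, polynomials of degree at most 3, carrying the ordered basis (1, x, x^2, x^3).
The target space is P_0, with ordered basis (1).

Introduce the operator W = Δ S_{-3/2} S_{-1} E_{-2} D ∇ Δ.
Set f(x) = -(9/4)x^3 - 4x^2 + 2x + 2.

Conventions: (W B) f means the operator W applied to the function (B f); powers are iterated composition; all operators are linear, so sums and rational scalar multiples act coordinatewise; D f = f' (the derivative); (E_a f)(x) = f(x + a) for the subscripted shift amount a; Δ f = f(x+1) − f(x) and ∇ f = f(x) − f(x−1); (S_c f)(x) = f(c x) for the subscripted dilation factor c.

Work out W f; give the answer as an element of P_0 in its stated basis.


Δ f = -(27/4)x^2 - (59/4)x - 17/4
∇ Δ f = -(27/2)x - 8
D ∇ Δ f = -27/2
E_{-2} (D ∇ Δ) f = -27/2
S_{-1} E_{-2} (D ∇ Δ) f = -27/2
S_{-3/2} S_{-1} E_{-2} (D ∇ Δ) f = -27/2
Δ (S_{-3/2} S_{-1} E_{-2}) (D ∇ Δ) f = 0

the result is g(x) = 0


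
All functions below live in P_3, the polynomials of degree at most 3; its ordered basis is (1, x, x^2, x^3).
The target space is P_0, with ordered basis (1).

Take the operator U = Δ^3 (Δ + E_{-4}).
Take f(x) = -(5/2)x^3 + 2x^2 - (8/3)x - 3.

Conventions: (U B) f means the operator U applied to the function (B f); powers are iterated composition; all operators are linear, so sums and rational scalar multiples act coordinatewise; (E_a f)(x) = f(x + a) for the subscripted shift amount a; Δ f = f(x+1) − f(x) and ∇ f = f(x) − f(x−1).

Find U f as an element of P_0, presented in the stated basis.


the image equals g(x) = -15

Δ f = -(15/2)x^2 - (7/2)x - 19/6
E_{-4} f = -(5/2)x^3 + 32x^2 - (416/3)x + 599/3
(Δ + E_{-4}) f = -(5/2)x^3 + (49/2)x^2 - (853/6)x + 393/2
Δ (Δ + E_{-4}) f = -(15/2)x^2 + (83/2)x - 721/6
Δ Δ (Δ + E_{-4}) f = -15x + 34
Δ Δ Δ (Δ + E_{-4}) f = -15


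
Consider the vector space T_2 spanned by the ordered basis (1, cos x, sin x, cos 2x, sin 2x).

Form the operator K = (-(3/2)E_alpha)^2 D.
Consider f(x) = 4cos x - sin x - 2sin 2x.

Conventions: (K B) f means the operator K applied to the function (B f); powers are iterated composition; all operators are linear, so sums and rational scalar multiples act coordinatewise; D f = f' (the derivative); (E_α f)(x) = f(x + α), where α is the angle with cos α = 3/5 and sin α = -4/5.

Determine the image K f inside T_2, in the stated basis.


D f = -cos x - 4sin x - 4cos 2x
E_alpha D f = (13/5)cos x - (16/5)sin x + (28/25)cos 2x - (96/25)sin 2x
(-(3/2)E_alpha) D f = -(39/10)cos x + (24/5)sin x - (42/25)cos 2x + (144/25)sin 2x
E_alpha (-(3/2)E_alpha) D f = -(309/50)cos x - (6/25)sin x - (3162/625)cos 2x - (2016/625)sin 2x
(-(3/2)E_alpha) (-(3/2)E_alpha) D f = (927/100)cos x + (9/25)sin x + (4743/625)cos 2x + (3024/625)sin 2x

the result is g(x) = (927/100)cos x + (9/25)sin x + (4743/625)cos 2x + (3024/625)sin 2x


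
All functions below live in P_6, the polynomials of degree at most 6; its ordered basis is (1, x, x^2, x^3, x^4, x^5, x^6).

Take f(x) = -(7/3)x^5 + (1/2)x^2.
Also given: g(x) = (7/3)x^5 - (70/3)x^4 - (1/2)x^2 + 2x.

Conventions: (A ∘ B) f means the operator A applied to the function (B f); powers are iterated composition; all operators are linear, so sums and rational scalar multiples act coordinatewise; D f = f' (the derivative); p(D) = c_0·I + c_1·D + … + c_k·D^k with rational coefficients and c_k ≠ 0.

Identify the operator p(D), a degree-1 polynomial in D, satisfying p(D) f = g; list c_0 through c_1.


D^0 f = -(7/3)x^5 + (1/2)x^2
D^1 f = -(35/3)x^4 + x
matching coefficients of g against c_0 f + c_1 Df + … from the top degree down determines the c_i
solution: c_0 = -1, c_1 = 2

c_0 = -1, c_1 = 2


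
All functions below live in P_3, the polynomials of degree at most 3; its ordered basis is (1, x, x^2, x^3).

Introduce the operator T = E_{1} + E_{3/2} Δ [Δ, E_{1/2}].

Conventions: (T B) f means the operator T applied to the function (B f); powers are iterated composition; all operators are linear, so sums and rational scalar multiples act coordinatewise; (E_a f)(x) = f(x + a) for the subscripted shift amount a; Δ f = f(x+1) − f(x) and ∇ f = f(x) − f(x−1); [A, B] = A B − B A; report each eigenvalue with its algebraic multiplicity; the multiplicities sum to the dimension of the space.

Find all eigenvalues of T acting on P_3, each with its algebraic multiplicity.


λ = 1 (multiplicity 4)

image of 1: 1
image of x: x + 1
image of x^2: x^2 + 2x + 1
image of x^3: x^3 + 3x^2 + 3x + 1
the matrix is upper triangular; its diagonal is (1, 1, 1, 1)
for a triangular matrix the eigenvalues are the diagonal entries, with algebraic multiplicity their repetition count


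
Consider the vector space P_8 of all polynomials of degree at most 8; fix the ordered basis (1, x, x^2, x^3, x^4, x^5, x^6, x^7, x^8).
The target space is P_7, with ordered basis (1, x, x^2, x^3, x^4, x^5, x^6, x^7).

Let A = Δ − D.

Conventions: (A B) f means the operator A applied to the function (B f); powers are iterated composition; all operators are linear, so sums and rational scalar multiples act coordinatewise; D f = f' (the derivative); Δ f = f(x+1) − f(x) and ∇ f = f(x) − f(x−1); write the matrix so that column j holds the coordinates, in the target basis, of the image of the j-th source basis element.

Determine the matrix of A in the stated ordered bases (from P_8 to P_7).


the matrix is [[0, 0, 1, 1, 1, 1, 1, 1, 1]; [0, 0, 0, 3, 4, 5, 6, 7, 8]; [0, 0, 0, 0, 6, 10, 15, 21, 28]; [0, 0, 0, 0, 0, 10, 20, 35, 56]; [0, 0, 0, 0, 0, 0, 15, 35, 70]; [0, 0, 0, 0, 0, 0, 0, 21, 56]; [0, 0, 0, 0, 0, 0, 0, 0, 28]; [0, 0, 0, 0, 0, 0, 0, 0, 0]] (rows listed top to bottom)

image of 1: 0
image of x: 0
image of x^2: 1
image of x^3: 3x + 1
image of x^4: 6x^2 + 4x + 1
image of x^5: 10x^3 + 10x^2 + 5x + 1
image of x^6: 15x^4 + 20x^3 + 15x^2 + 6x + 1
image of x^7: 21x^5 + 35x^4 + 35x^3 + 21x^2 + 7x + 1
image of x^8: 28x^6 + 56x^5 + 70x^4 + 56x^3 + 28x^2 + 8x + 1
each image's coordinates form column j of the matrix


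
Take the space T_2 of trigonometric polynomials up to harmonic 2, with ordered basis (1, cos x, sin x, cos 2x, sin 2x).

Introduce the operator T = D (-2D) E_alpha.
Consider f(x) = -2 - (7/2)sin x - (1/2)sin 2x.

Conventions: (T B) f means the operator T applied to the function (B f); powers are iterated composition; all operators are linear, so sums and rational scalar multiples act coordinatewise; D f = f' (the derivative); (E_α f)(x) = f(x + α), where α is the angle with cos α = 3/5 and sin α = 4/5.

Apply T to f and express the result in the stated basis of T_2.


E_alpha f = -2 - (14/5)cos x - (21/10)sin x - (12/25)cos 2x + (7/50)sin 2x
D E_alpha f = -(21/10)cos x + (14/5)sin x + (7/25)cos 2x + (24/25)sin 2x
(-2D) E_alpha f = (21/5)cos x - (28/5)sin x - (14/25)cos 2x - (48/25)sin 2x
D (-2D) E_alpha f = -(28/5)cos x - (21/5)sin x - (96/25)cos 2x + (28/25)sin 2x

g(x) = -(28/5)cos x - (21/5)sin x - (96/25)cos 2x + (28/25)sin 2x


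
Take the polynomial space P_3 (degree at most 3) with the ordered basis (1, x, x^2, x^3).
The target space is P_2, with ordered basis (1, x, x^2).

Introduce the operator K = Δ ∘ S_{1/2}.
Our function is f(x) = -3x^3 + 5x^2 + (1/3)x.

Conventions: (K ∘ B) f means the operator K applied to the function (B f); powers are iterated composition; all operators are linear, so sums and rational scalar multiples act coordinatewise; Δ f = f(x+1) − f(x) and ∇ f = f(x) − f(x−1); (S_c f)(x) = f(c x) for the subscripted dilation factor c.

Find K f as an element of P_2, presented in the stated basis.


the image equals g(x) = -(9/8)x^2 + (11/8)x + 25/24

S_{1/2} f = -(3/8)x^3 + (5/4)x^2 + (1/6)x
Δ S_{1/2} f = -(9/8)x^2 + (11/8)x + 25/24


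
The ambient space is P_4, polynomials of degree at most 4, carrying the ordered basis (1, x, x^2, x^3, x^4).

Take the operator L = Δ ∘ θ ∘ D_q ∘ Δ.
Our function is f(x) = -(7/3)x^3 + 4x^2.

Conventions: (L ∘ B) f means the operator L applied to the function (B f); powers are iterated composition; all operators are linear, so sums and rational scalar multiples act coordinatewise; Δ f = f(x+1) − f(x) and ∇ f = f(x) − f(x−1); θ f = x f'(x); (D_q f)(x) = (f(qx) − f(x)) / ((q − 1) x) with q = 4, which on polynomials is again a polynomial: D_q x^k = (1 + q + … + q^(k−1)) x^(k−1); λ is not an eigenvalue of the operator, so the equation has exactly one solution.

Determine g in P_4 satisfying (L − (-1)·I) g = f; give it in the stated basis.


the result is g(x) = -(7/3)x^3 + 4x^2 + 35

write g with unknown coordinates in the stated basis and equate coefficients in (L − (-1)·I) g = f
solving from the highest basis element down gives g = -(7/3)x^3 + 4x^2 + 35
check: L g = -35
so L g − (-1)·g = -(7/3)x^3 + 4x^2 = f ✓


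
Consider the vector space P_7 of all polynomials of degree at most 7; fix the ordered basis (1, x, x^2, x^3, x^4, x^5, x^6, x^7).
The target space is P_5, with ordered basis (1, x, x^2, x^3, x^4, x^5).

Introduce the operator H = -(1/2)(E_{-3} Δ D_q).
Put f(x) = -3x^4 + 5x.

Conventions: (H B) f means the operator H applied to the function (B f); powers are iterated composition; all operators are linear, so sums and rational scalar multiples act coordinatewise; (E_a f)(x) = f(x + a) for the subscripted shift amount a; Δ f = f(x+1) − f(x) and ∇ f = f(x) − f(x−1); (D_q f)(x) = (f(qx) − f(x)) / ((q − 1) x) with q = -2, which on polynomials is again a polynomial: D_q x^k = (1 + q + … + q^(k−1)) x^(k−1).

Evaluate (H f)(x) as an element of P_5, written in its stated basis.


D_q f = 15x^3 + 5
Δ D_q f = 45x^2 + 45x + 15
E_{-3} Δ D_q f = 45x^2 - 225x + 285
(-(1/2)(E_{-3} Δ D_q)) f = -(45/2)x^2 + (225/2)x - 285/2

the image equals g(x) = -(45/2)x^2 + (225/2)x - 285/2


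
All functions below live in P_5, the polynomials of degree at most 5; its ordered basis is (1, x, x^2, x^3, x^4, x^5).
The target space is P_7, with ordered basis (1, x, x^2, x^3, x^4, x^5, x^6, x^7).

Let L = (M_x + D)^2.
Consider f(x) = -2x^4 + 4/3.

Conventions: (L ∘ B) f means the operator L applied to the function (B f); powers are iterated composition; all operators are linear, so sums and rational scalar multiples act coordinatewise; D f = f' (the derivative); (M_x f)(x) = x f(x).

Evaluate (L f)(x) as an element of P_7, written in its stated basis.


the image equals g(x) = -2x^6 - 18x^4 - (68/3)x^2 + 4/3

M_x f = -2x^5 + (4/3)x
D f = -8x^3
(M_x + D) f = -2x^5 - 8x^3 + (4/3)x
M_x (M_x + D) f = -2x^6 - 8x^4 + (4/3)x^2
D (M_x + D) f = -10x^4 - 24x^2 + 4/3
(M_x + D) (M_x + D) f = -2x^6 - 18x^4 - (68/3)x^2 + 4/3


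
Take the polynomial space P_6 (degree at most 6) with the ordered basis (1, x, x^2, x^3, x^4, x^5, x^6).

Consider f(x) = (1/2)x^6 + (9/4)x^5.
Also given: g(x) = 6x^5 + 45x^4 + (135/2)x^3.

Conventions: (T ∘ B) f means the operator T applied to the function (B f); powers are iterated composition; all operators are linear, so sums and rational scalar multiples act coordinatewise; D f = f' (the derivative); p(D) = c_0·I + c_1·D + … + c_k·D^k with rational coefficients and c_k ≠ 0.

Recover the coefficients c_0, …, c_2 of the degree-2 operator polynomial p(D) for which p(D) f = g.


p(D) = 2·D + (3/2)·D^2, i.e. c_0 = 0, c_1 = 2, c_2 = 3/2

D^0 f = (1/2)x^6 + (9/4)x^5
D^1 f = 3x^5 + (45/4)x^4
D^2 f = 15x^4 + 45x^3
matching coefficients of g against c_0 f + c_1 Df + … from the top degree down determines the c_i
solution: c_0 = 0, c_1 = 2, c_2 = 3/2


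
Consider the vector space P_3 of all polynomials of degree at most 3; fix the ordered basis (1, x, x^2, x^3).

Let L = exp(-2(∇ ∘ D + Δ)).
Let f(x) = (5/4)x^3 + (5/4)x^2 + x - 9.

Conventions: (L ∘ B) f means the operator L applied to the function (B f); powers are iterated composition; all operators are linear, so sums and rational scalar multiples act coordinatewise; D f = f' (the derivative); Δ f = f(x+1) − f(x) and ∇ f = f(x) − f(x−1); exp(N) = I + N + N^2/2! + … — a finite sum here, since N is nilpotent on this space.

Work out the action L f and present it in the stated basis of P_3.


g(x) = (5/4)x^3 - (25/4)x^2 - (23/2)x + 53/2

order-1 term: -(15/2)x^2 - (55/2)x - 9/2
order-2 term: 15x + 50
order-3 term: -10
the series for exp(-2(∇ ∘ D + Δ)) f terminates at order 3
exp(-2(∇ ∘ D + Δ)) f = (5/4)x^3 - (25/4)x^2 - (23/2)x + 53/2


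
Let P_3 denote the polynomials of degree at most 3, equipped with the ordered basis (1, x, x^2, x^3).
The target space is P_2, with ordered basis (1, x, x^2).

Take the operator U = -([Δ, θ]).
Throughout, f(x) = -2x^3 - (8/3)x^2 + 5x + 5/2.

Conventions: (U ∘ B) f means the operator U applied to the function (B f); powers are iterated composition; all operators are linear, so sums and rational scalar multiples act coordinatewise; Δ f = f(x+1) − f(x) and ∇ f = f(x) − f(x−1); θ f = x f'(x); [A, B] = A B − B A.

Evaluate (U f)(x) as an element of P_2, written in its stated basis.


the image equals g(x) = 6x^2 + (52/3)x + 19/3

θ f = -6x^3 - (16/3)x^2 + 5x
Δ θ f = -18x^2 - (86/3)x - 19/3
Δ f = -6x^2 - (34/3)x + 1/3
θ Δ f = -12x^2 - (34/3)x
[Δ, θ] f = -6x^2 - (52/3)x - 19/3
(-([Δ, θ])) f = 6x^2 + (52/3)x + 19/3


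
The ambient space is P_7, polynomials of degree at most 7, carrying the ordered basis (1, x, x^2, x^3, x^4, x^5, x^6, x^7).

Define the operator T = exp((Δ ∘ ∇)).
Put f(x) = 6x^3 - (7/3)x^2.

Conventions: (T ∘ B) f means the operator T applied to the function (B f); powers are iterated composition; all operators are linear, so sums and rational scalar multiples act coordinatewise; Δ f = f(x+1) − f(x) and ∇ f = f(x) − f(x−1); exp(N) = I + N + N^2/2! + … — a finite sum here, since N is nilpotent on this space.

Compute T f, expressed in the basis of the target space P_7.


order-1 term: 36x - 14/3
the series for exp((Δ ∘ ∇)) f terminates at order 1
exp((Δ ∘ ∇)) f = 6x^3 - (7/3)x^2 + 36x - 14/3

the image equals g(x) = 6x^3 - (7/3)x^2 + 36x - 14/3


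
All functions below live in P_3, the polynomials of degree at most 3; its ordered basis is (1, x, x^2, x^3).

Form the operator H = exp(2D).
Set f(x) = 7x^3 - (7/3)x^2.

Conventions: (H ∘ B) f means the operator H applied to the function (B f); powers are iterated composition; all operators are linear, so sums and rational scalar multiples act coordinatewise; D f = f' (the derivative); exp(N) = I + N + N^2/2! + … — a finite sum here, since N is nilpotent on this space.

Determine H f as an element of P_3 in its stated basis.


order-1 term: 42x^2 - (28/3)x
order-2 term: 84x - 28/3
order-3 term: 56
the series for exp(2D) f terminates at order 3
exp(2D) f = 7x^3 + (119/3)x^2 + (224/3)x + 140/3

the result is g(x) = 7x^3 + (119/3)x^2 + (224/3)x + 140/3


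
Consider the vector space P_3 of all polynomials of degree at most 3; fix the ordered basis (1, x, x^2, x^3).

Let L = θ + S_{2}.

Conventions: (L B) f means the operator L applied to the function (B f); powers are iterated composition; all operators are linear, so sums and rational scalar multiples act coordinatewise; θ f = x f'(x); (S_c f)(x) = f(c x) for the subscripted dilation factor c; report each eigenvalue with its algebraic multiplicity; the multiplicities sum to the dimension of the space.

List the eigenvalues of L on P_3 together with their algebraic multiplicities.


λ = 1 (multiplicity 1), λ = 3 (multiplicity 1), λ = 6 (multiplicity 1), λ = 11 (multiplicity 1)

image of 1: 1
image of x: 3x
image of x^2: 6x^2
image of x^3: 11x^3
the matrix is upper triangular; its diagonal is (1, 3, 6, 11)
for a triangular matrix the eigenvalues are the diagonal entries, with algebraic multiplicity their repetition count


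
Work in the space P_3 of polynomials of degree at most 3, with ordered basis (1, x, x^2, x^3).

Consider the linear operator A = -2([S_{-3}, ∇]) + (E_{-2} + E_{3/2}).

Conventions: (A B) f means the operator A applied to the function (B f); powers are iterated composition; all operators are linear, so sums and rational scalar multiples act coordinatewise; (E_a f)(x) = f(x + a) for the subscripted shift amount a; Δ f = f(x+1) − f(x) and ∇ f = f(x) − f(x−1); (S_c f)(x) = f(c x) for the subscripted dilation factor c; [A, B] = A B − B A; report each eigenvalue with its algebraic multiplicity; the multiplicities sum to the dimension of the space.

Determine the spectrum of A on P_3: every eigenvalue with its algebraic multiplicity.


image of 1: 2
image of x: 2x - 17/2
image of x^2: 2x^2 + 47x - 39/4
image of x^3: 2x^3 - (435/2)x^2 + (651/4)x - 485/8
the matrix is upper triangular; its diagonal is (2, 2, 2, 2)
for a triangular matrix the eigenvalues are the diagonal entries, with algebraic multiplicity their repetition count

λ = 2 (multiplicity 4)


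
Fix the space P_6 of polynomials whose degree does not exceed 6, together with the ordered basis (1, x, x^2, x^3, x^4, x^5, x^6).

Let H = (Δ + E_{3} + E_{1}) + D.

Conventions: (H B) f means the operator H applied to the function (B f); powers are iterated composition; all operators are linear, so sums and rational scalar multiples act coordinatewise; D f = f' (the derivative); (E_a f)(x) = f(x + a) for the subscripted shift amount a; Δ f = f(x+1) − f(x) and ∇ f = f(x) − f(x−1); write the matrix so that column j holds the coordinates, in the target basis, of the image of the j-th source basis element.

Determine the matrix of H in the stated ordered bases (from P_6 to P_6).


image of 1: 2
image of x: 2x + 6
image of x^2: 2x^2 + 12x + 11
image of x^3: 2x^3 + 18x^2 + 33x + 29
image of x^4: 2x^4 + 24x^3 + 66x^2 + 116x + 83
image of x^5: 2x^5 + 30x^4 + 110x^3 + 290x^2 + 415x + 245
image of x^6: 2x^6 + 36x^5 + 165x^4 + 580x^3 + 1245x^2 + 1470x + 731
each image's coordinates form column j of the matrix

the matrix is [[2, 6, 11, 29, 83, 245, 731]; [0, 2, 12, 33, 116, 415, 1470]; [0, 0, 2, 18, 66, 290, 1245]; [0, 0, 0, 2, 24, 110, 580]; [0, 0, 0, 0, 2, 30, 165]; [0, 0, 0, 0, 0, 2, 36]; [0, 0, 0, 0, 0, 0, 2]] (rows listed top to bottom)
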